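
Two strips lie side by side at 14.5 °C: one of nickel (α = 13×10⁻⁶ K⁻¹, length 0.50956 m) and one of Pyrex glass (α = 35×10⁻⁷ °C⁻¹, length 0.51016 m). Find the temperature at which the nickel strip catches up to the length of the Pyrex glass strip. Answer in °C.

T = 138.5 °C

L₁(1 + α₁ΔT) = L₂(1 + α₂ΔT) ⇒ ΔT = (L₂ − L₁)/(α₁L₁ − α₂L₂)
L₂ − L₁ = 0.51016 − 0.50956 = 6.00×10⁻⁴ m
α₁L₁ − α₂L₂ = 13×10⁻⁶×0.50956 − 35×10⁻⁷×0.51016 = 4.83872×10⁻⁶ m/K
ΔT = 6.00×10⁻⁴ / 4.83872×10⁻⁶ = 124.000 K
T = 14.5 + 124.000 = 138.500 °C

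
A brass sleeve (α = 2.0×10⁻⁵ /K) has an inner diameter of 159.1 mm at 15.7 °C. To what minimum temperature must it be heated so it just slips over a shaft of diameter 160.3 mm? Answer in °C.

T = 393 °C

Required Δd = 160.3 − 159.1 = 1.2 mm
Δd = αd₀ΔT ⇒ ΔT = Δd/(αd₀) = 1.2 / (2.0×10⁻⁵ × 159.1) = 377.12 K
T_min = 15.7 + 377.12 = 392.82 °C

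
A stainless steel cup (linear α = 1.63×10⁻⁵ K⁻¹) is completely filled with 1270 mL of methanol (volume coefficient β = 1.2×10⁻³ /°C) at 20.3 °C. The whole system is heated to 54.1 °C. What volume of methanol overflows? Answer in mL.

49.4 mL

The cup also expands: β_container ≈ 3α = 4.89×10⁻⁵ /K
Net overflow = V₀(β_liq − 3α_cont)ΔT
β − 3α = 1.20×10⁻³ − 4.89×10⁻⁵ = 1.1511×10⁻³ /K; ΔT = 33.8 K
ΔV = 1270 × 1.1511×10⁻³ × 33.8 = 49.4 mL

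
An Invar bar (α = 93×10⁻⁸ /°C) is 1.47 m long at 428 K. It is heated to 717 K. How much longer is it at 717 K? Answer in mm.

|ΔT| = |717 − 428| = 289 K
ΔL = αL₀ΔT = (93×10⁻⁸)(1.47)(289) = 3.95×10⁻⁴ m

ΔL = 0.395 mm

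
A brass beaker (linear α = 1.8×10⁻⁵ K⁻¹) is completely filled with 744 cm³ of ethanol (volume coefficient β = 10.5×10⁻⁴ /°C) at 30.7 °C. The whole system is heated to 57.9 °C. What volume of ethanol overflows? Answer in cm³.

The beaker also expands: β_container ≈ 3α = 5.4×10⁻⁵ /K
Net overflow = V₀(β_liq − 3α_cont)ΔT
β − 3α = 1.05×10⁻³ − 5.4×10⁻⁵ = 9.96×10⁻⁴ /K; ΔT = 27.2 K
ΔV = 744 × 9.96×10⁻⁴ × 27.2 = 20.2 cm³

20.2 cm³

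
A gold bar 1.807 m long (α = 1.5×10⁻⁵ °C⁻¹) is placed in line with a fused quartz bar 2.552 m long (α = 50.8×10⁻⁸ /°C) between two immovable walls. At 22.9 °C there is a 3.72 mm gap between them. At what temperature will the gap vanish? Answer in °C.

T = 154 °C

α₁L₁ = 2.7105×10⁻⁵ m/K, α₂L₂ = 1.296416×10⁻⁶ m/K → total 2.8401416×10⁻⁵ m/K
ΔT = g/(α₁L₁+α₂L₂) = 3.72×10⁻³ / 2.8401416×10⁻⁵ = 130.98 K
T = 22.9 + 130.98 = 153.88 °C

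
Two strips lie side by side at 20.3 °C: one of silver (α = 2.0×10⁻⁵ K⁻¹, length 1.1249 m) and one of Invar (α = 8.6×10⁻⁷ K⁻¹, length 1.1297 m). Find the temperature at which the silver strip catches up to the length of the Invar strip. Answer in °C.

T = 243.3 °C

L₁(1 + α₁ΔT) = L₂(1 + α₂ΔT) ⇒ ΔT = (L₂ − L₁)/(α₁L₁ − α₂L₂)
L₂ − L₁ = 1.1297 − 1.1249 = 4.80×10⁻³ m
α₁L₁ − α₂L₂ = 2.0×10⁻⁵×1.1249 − 8.6×10⁻⁷×1.1297 = 2.1526458×10⁻⁵ m/K
ΔT = 4.80×10⁻³ / 2.1526458×10⁻⁵ = 222.981 K
T = 20.3 + 222.981 = 243.281 °C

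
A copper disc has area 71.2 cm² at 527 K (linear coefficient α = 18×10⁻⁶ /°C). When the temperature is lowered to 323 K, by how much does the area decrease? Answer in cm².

ΔA = 0.523 cm²

Area coefficient ≈ 2α; |ΔT| = 204 K
ΔA = 2αA₀ΔT = 2(18×10⁻⁶)(71.2)(204) = 0.523 cm²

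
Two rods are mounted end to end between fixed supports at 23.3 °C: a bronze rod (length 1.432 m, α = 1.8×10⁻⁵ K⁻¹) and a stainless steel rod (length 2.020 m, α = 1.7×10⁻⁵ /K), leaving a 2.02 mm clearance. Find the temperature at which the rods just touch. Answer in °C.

T = 56.9 °C

α₁L₁ = 2.5776×10⁻⁵ m/K, α₂L₂ = 3.434×10⁻⁵ m/K → total 6.0116×10⁻⁵ m/K
ΔT = g/(α₁L₁+α₂L₂) = 2.02×10⁻³ / 6.0116×10⁻⁵ = 33.602 K
T = 23.3 + 33.602 = 56.902 °C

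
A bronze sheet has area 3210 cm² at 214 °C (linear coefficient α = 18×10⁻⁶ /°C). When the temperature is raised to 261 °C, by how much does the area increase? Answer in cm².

ΔA = 5.43 cm²

Area coefficient ≈ 2α; |ΔT| = 47 K
ΔA = 2αA₀ΔT = 2(18×10⁻⁶)(3210)(47) = 5.43 cm²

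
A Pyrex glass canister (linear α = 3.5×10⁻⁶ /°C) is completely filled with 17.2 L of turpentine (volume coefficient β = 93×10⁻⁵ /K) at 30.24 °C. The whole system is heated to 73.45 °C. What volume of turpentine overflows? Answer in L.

0.683 L

The canister also expands: β_container ≈ 3α = 1.05×10⁻⁵ /K
Net overflow = V₀(β_liq − 3α_cont)ΔT
β − 3α = 9.30×10⁻⁴ − 1.05×10⁻⁵ = 9.195×10⁻⁴ /K; ΔT = 43.21 K
ΔV = 17.2 × 9.195×10⁻⁴ × 43.21 = 0.683 L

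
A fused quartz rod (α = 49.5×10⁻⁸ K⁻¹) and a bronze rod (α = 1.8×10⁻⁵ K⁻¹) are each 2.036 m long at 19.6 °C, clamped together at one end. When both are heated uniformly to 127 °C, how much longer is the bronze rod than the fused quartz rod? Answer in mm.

ΔT = 107.4 K
fused quartz: ΔL = 49.5×10⁻⁸ × 2.036 m × 107.4 = 1.0824×10⁻⁴ m = 0.10824 mm
bronze: ΔL = 1.8×10⁻⁵ × 2.036 m × 107.4 = 3.9360×10⁻³ m = 3.9360 mm
difference = 3.9360 − 0.10824 = 3.82776 mm

3.83 mm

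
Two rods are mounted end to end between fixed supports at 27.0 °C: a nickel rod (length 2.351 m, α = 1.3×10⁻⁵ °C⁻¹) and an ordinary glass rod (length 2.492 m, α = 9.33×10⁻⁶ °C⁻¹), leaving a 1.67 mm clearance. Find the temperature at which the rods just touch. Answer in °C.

Gap closes when ΔL₁ + ΔL₂ = 1.67 mm = 1.67×10⁻³ m
(α₁L₁ + α₂L₂)ΔT = g
α₁L₁ + α₂L₂ = 1.3×10⁻⁵×2.351 + 9.33×10⁻⁶×2.492 = 5.381336×10⁻⁵ m/K
ΔT = 1.67×10⁻³ / 5.381336×10⁻⁵ = 31.033 K
T = 27.0 + 31.033 = 58.033 °C

T = 58.0 °C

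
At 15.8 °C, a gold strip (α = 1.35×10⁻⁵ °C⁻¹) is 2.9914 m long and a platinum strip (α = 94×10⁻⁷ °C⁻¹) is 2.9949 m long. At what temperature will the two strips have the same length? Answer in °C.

T = 301.9 °C

Equal length when α₁L₁ΔT − α₂L₂ΔT = L₂ − L₁ = 3.50×10⁻³ m
α₁L₁ = 4.03839×10⁻⁵, α₂L₂ = 2.815206×10⁻⁵ → Δ(αL) = 1.223184×10⁻⁵ m/K
ΔT = 3.50×10⁻³ / 1.223184×10⁻⁵ = 286.138 K, so T = 15.8 + 286.138 = 301.938 °C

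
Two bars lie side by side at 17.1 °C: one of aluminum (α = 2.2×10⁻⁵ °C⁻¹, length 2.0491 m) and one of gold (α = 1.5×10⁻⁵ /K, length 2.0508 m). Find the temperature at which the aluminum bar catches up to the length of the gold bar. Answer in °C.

T = 135.8 °C

L₁(1 + α₁ΔT) = L₂(1 + α₂ΔT) ⇒ ΔT = (L₂ − L₁)/(α₁L₁ − α₂L₂)
L₂ − L₁ = 2.0508 − 2.0491 = 1.70×10⁻³ m
α₁L₁ − α₂L₂ = 2.2×10⁻⁵×2.0491 − 1.5×10⁻⁵×2.0508 = 1.43182×10⁻⁵ m/K
ΔT = 1.70×10⁻³ / 1.43182×10⁻⁵ = 118.730 K
T = 17.1 + 118.730 = 135.830 °C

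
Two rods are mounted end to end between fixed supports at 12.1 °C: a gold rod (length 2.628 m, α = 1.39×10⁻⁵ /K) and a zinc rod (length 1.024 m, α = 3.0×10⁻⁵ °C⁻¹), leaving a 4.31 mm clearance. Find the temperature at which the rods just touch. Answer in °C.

Gap closes when ΔL₁ + ΔL₂ = 4.31 mm = 4.31×10⁻³ m
(α₁L₁ + α₂L₂)ΔT = g
α₁L₁ + α₂L₂ = 1.39×10⁻⁵×2.628 + 3.0×10⁻⁵×1.024 = 6.72492×10⁻⁵ m/K
ΔT = 4.31×10⁻³ / 6.72492×10⁻⁵ = 64.090 K
T = 12.1 + 64.090 = 76.190 °C

T = 76.2 °C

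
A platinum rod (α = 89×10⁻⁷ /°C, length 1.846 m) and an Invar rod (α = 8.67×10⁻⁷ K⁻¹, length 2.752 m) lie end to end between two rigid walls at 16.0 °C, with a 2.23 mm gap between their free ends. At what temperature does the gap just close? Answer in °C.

T = 135 °C

α₁L₁ = 1.64294×10⁻⁵ m/K, α₂L₂ = 2.385984×10⁻⁶ m/K → total 1.8815384×10⁻⁵ m/K
ΔT = g/(α₁L₁+α₂L₂) = 2.23×10⁻³ / 1.8815384×10⁻⁵ = 118.52 K
T = 16.0 + 118.52 = 134.52 °C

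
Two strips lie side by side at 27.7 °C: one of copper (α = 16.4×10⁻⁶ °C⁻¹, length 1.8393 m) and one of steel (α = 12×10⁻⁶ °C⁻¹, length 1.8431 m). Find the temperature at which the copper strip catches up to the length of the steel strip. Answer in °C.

T = 499.9 °C

Equal length when α₁L₁ΔT − α₂L₂ΔT = L₂ − L₁ = 3.80×10⁻³ m
α₁L₁ = 3.016452×10⁻⁵, α₂L₂ = 2.21172×10⁻⁵ → Δ(αL) = 8.04732×10⁻⁶ m/K
ΔT = 3.80×10⁻³ / 8.04732×10⁻⁶ = 472.207 K, so T = 27.7 + 472.207 = 499.907 °C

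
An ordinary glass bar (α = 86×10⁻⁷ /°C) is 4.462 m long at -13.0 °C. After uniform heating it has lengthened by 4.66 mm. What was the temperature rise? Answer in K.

ΔT = 121 K

ΔL = αL₀ΔT ⇒ ΔT = ΔL / (αL₀)
ΔT = 4.66×10⁻³ m / (86×10⁻⁷ × 4.462 m) = 121.44 K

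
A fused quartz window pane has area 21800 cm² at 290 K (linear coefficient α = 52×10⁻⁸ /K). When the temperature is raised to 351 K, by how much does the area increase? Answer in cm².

Area coefficient ≈ 2α; |ΔT| = 61 K
ΔA = 2αA₀ΔT = 2(52×10⁻⁸)(21800)(61) = 1.38 cm²

ΔA = 1.38 cm²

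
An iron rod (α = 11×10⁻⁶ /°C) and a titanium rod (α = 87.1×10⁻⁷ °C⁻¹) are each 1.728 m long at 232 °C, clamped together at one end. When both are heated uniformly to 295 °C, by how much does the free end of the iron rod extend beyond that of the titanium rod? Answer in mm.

0.249 mm

ΔT = 63 K
iron: ΔL = 11×10⁻⁶ × 1.728 m × 63 = 1.1975×10⁻³ m = 1.1975 mm
titanium: ΔL = 87.1×10⁻⁷ × 1.728 m × 63 = 9.4821×10⁻⁴ m = 0.94821 mm
difference = 1.1975 − 0.94821 = 0.24929 mm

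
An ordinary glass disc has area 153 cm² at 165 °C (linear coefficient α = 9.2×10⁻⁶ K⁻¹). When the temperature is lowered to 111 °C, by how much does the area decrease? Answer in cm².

ΔA = 0.152 cm²

Area coefficient ≈ 2α; |ΔT| = 54 K
ΔA = 2αA₀ΔT = 2(9.2×10⁻⁶)(153)(54) = 0.152 cm²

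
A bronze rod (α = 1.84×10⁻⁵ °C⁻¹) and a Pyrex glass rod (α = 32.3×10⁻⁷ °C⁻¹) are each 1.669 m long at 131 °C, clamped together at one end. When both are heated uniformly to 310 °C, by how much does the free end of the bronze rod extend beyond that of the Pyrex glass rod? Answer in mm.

4.53 mm

ΔT = 179 K
bronze: ΔL = 1.84×10⁻⁵ × 1.669 m × 179 = 5.4970×10⁻³ m = 5.4970 mm
Pyrex glass: ΔL = 32.3×10⁻⁷ × 1.669 m × 179 = 9.6497×10⁻⁴ m = 0.96497 mm
difference = 5.4970 − 0.96497 = 4.53203 mm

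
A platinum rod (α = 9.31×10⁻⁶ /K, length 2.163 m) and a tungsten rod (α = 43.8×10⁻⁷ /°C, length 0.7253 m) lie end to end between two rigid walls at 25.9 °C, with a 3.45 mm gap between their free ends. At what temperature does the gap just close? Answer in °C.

T = 174 °C

α₁L₁ = 2.013753×10⁻⁵ m/K, α₂L₂ = 3.176814×10⁻⁶ m/K → total 2.3314344×10⁻⁵ m/K
ΔT = g/(α₁L₁+α₂L₂) = 3.45×10⁻³ / 2.3314344×10⁻⁵ = 147.98 K
T = 25.9 + 147.98 = 173.88 °C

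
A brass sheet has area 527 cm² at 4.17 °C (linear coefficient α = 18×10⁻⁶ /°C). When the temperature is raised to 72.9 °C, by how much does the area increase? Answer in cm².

Area coefficient ≈ 2α; |ΔT| = 68.73 K
ΔA = 2αA₀ΔT = 2(18×10⁻⁶)(527)(68.73) = 1.30 cm²

ΔA = 1.30 cm²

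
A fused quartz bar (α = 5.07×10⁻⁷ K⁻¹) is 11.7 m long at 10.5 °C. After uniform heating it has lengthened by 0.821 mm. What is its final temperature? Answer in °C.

ΔL = αL₀ΔT ⇒ ΔT = ΔL / (αL₀)
ΔT = 0.821×10⁻³ m / (5.07×10⁻⁷ × 11.7 m) = 138.40 K
T = 10.5 + 138.40 = 148.90 °C

T = 149 °C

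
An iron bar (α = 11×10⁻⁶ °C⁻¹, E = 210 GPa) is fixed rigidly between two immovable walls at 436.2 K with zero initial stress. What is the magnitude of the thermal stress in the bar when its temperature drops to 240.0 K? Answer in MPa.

Fully constrained: the free strain ε = αΔT is blocked, so σ = Eε = EαΔT.
|ΔT| = 196.2 K
σ = 210×10⁹ × 11×10⁻⁶ × 196.2 = 4.53×10⁸ Pa

σ = 453 MPa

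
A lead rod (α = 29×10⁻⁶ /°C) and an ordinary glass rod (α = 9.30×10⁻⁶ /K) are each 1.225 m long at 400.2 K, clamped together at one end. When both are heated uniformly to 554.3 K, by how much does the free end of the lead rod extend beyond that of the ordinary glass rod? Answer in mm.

ΔT = 154.1 K
lead: ΔL = 29×10⁻⁶ × 1.225 m × 154.1 = 5.4744×10⁻³ m = 5.4744 mm
ordinary glass: ΔL = 9.30×10⁻⁶ × 1.225 m × 154.1 = 1.7556×10⁻³ m = 1.7556 mm
difference = 5.4744 − 1.7556 = 3.7188 mm

3.72 mm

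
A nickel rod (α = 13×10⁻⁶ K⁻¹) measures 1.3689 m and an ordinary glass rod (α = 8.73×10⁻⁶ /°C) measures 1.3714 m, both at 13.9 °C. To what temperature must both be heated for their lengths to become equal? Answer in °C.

T = 443.2 °C

Equal length when α₁L₁ΔT − α₂L₂ΔT = L₂ − L₁ = 2.50×10⁻³ m
α₁L₁ = 1.77957×10⁻⁵, α₂L₂ = 1.1972322×10⁻⁵ → Δ(αL) = 5.823378×10⁻⁶ m/K
ΔT = 2.50×10⁻³ / 5.823378×10⁻⁶ = 429.304 K, so T = 13.9 + 429.304 = 443.204 °C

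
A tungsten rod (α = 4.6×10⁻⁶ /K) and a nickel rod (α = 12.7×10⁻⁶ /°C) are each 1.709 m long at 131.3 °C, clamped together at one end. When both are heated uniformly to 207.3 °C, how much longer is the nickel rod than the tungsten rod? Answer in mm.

1.05 mm

ΔT = 76.0 K
tungsten: ΔL = 4.6×10⁻⁶ × 1.709 m × 76.0 = 5.9747×10⁻⁴ m = 0.59747 mm
nickel: ΔL = 12.7×10⁻⁶ × 1.709 m × 76.0 = 1.6495×10⁻³ m = 1.6495 mm
difference = 1.6495 − 0.59747 = 1.05203 mm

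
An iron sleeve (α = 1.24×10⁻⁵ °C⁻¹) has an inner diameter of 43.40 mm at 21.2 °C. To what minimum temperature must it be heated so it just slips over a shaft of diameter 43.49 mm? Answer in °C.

T = 188 °C

Required Δd = 43.49 − 43.40 = 0.09 mm
Δd = αd₀ΔT ⇒ ΔT = Δd/(αd₀) = 0.09 / (1.24×10⁻⁵ × 43.40) = 167.24 K
T_min = 21.2 + 167.24 = 188.44 °C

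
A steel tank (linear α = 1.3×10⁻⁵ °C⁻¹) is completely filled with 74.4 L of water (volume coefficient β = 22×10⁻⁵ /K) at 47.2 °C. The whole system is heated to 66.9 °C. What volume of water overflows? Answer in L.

0.265 L

The tank also expands: β_container ≈ 3α = 3.9×10⁻⁵ /K
Net overflow = V₀(β_liq − 3α_cont)ΔT
β − 3α = 2.20×10⁻⁴ − 3.9×10⁻⁵ = 1.81×10⁻⁴ /K; ΔT = 19.7 K
ΔV = 74.4 × 1.81×10⁻⁴ × 19.7 = 0.265 L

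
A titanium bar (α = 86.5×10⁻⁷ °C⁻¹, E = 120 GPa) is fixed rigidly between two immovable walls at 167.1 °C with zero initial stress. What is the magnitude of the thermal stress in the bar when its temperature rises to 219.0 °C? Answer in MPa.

σ = 53.9 MPa

Fully constrained: the free strain ε = αΔT is blocked, so σ = Eε = EαΔT.
|ΔT| = 51.9 K
σ = 120×10⁹ × 86.5×10⁻⁷ × 51.9 = 5.39×10⁷ Pa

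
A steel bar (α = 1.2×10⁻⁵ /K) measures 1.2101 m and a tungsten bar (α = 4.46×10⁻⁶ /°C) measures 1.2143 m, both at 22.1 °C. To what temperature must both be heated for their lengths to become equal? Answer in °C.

Equal length when α₁L₁ΔT − α₂L₂ΔT = L₂ − L₁ = 4.20×10⁻³ m
α₁L₁ = 1.45212×10⁻⁵, α₂L₂ = 5.415778×10⁻⁶ → Δ(αL) = 9.105422×10⁻⁶ m/K
ΔT = 4.20×10⁻³ / 9.105422×10⁻⁶ = 461.264 K, so T = 22.1 + 461.264 = 483.364 °C

T = 483.4 °C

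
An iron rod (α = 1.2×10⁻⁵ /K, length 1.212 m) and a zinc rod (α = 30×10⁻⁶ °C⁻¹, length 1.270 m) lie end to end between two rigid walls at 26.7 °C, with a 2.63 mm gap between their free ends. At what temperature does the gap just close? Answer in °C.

α₁L₁ = 1.4544×10⁻⁵ m/K, α₂L₂ = 3.810×10⁻⁵ m/K → total 5.2644×10⁻⁵ m/K
ΔT = g/(α₁L₁+α₂L₂) = 2.63×10⁻³ / 5.2644×10⁻⁵ = 49.958 K
T = 26.7 + 49.958 = 76.658 °C

T = 76.7 °C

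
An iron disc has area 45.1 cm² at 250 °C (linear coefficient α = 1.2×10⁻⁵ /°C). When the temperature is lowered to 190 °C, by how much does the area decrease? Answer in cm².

ΔA = 0.0649 cm²

Area coefficient ≈ 2α; |ΔT| = 60 K
ΔA = 2αA₀ΔT = 2(1.2×10⁻⁵)(45.1)(60) = 0.0649 cm²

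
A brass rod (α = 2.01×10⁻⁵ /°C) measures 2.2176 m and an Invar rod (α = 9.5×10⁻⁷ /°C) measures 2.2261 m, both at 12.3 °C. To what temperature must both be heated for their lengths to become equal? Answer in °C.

Equal length when α₁L₁ΔT − α₂L₂ΔT = L₂ − L₁ = 8.50×10⁻³ m
α₁L₁ = 4.457376×10⁻⁵, α₂L₂ = 2.114795×10⁻⁶ → Δ(αL) = 4.2458965×10⁻⁵ m/K
ΔT = 8.50×10⁻³ / 4.2458965×10⁻⁵ = 200.193 K, so T = 12.3 + 200.193 = 212.493 °C

T = 212.5 °C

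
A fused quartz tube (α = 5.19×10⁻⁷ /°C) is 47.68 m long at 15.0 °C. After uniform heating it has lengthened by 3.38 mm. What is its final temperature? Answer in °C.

ΔL = αL₀ΔT ⇒ ΔT = ΔL / (αL₀)
ΔT = 3.38×10⁻³ m / (5.19×10⁻⁷ × 47.68 m) = 136.59 K
T = 15.0 + 136.59 = 151.59 °C

T = 152 °C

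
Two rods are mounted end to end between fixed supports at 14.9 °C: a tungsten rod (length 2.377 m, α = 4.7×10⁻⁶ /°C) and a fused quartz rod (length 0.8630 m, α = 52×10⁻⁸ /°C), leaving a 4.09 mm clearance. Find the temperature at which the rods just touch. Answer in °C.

T = 367 °C

α₁L₁ = 1.11719×10⁻⁵ m/K, α₂L₂ = 4.4876×10⁻⁷ m/K → total 1.162066×10⁻⁵ m/K
ΔT = g/(α₁L₁+α₂L₂) = 4.09×10⁻³ / 1.162066×10⁻⁵ = 351.96 K
T = 14.9 + 351.96 = 366.86 °C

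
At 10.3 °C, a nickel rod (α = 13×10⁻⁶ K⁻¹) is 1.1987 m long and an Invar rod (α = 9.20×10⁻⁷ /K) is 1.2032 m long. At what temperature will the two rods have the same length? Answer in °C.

Equal length when α₁L₁ΔT − α₂L₂ΔT = L₂ − L₁ = 4.50×10⁻³ m
α₁L₁ = 1.55831×10⁻⁵, α₂L₂ = 1.106944×10⁻⁶ → Δ(αL) = 1.4476156×10⁻⁵ m/K
ΔT = 4.50×10⁻³ / 1.4476156×10⁻⁵ = 310.856 K, so T = 10.3 + 310.856 = 321.156 °C

T = 321.2 °C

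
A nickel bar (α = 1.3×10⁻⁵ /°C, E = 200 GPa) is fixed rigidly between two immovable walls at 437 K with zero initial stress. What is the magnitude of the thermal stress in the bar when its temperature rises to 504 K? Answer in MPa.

Fully constrained: the free strain ε = αΔT is blocked, so σ = Eε = EαΔT.
|ΔT| = 67 K
σ = 200×10⁹ × 1.3×10⁻⁵ × 67 = 1.74×10⁸ Pa

σ = 174 MPa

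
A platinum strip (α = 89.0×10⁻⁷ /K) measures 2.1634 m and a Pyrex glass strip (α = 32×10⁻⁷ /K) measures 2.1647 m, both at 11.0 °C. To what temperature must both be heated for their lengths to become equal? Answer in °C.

L₁(1 + α₁ΔT) = L₂(1 + α₂ΔT) ⇒ ΔT = (L₂ − L₁)/(α₁L₁ − α₂L₂)
L₂ − L₁ = 2.1647 − 2.1634 = 1.30×10⁻³ m
α₁L₁ − α₂L₂ = 89.0×10⁻⁷×2.1634 − 32×10⁻⁷×2.1647 = 1.232722×10⁻⁵ m/K
ΔT = 1.30×10⁻³ / 1.232722×10⁻⁵ = 105.458 K
T = 11.0 + 105.458 = 116.458 °C

T = 116.5 °C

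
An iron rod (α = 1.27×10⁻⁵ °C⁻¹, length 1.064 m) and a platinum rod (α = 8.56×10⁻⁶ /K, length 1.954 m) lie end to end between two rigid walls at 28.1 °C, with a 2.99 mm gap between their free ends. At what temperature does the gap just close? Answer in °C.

Gap closes when ΔL₁ + ΔL₂ = 2.99 mm = 2.99×10⁻³ m
(α₁L₁ + α₂L₂)ΔT = g
α₁L₁ + α₂L₂ = 1.27×10⁻⁵×1.064 + 8.56×10⁻⁶×1.954 = 3.023904×10⁻⁵ m/K
ΔT = 2.99×10⁻³ / 3.023904×10⁻⁵ = 98.88 K
T = 28.1 + 98.88 = 126.98 °C

T = 127 °C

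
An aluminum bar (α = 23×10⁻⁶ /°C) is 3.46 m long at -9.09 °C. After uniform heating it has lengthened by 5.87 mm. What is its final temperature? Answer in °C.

ΔL = αL₀ΔT ⇒ ΔT = ΔL / (αL₀)
ΔT = 5.87×10⁻³ m / (23×10⁻⁶ × 3.46 m) = 73.762 K
T = -9.09 + 73.762 = 64.672 °C

T = 64.7 °C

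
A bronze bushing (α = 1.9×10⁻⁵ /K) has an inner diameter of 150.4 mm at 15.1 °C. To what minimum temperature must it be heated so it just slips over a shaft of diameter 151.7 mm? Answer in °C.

T = 470 °C

Required Δd = 151.7 − 150.4 = 1.3 mm
Δd = αd₀ΔT ⇒ ΔT = Δd/(αd₀) = 1.3 / (1.9×10⁻⁵ × 150.4) = 454.93 K
T_min = 15.1 + 454.93 = 470.03 °C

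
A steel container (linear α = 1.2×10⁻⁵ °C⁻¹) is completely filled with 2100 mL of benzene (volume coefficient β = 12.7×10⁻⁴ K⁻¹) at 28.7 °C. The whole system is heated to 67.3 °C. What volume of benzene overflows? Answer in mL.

The container also expands: β_container ≈ 3α = 3.6×10⁻⁵ /K
Net overflow = V₀(β_liq − 3α_cont)ΔT
β − 3α = 1.27×10⁻³ − 3.6×10⁻⁵ = 1.234×10⁻³ /K; ΔT = 38.6 K
ΔV = 2100 × 1.234×10⁻³ × 38.6 = 100 mL

100 mL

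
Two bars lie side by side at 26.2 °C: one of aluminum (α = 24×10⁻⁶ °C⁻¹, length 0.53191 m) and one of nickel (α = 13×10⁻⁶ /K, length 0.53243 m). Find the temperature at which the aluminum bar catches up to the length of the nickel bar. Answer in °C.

Equal length when α₁L₁ΔT − α₂L₂ΔT = L₂ − L₁ = 5.20×10⁻⁴ m
α₁L₁ = 1.276584×10⁻⁵, α₂L₂ = 6.92159×10⁻⁶ → Δ(αL) = 5.84425×10⁻⁶ m/K
ΔT = 5.20×10⁻⁴ / 5.84425×10⁻⁶ = 88.976 K, so T = 26.2 + 88.976 = 115.176 °C

T = 115.2 °C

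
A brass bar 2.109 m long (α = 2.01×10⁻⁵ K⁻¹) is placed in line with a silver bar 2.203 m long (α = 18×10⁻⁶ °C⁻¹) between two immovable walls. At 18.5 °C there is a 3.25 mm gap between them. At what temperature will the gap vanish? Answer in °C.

Gap closes when ΔL₁ + ΔL₂ = 3.25 mm = 3.25×10⁻³ m
(α₁L₁ + α₂L₂)ΔT = g
α₁L₁ + α₂L₂ = 2.01×10⁻⁵×2.109 + 18×10⁻⁶×2.203 = 8.20449×10⁻⁵ m/K
ΔT = 3.25×10⁻³ / 8.20449×10⁻⁵ = 39.612 K
T = 18.5 + 39.612 = 58.112 °C

T = 58.1 °C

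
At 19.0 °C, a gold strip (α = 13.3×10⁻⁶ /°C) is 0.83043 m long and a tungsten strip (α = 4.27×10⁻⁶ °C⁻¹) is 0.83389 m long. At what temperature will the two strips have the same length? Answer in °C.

Equal length when α₁L₁ΔT − α₂L₂ΔT = L₂ − L₁ = 3.46×10⁻³ m
α₁L₁ = 1.1044719×10⁻⁵, α₂L₂ = 3.5607103×10⁻⁶ → Δ(αL) = 7.4840087×10⁻⁶ m/K
ΔT = 3.46×10⁻³ / 7.4840087×10⁻⁶ = 462.319 K, so T = 19.0 + 462.319 = 481.319 °C

T = 481.3 °C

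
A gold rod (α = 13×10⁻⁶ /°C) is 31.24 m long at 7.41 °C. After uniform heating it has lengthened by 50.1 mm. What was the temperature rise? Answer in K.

ΔL = αL₀ΔT ⇒ ΔT = ΔL / (αL₀)
ΔT = 50.1×10⁻³ m / (13×10⁻⁶ × 31.24 m) = 123.36 K

ΔT = 123 K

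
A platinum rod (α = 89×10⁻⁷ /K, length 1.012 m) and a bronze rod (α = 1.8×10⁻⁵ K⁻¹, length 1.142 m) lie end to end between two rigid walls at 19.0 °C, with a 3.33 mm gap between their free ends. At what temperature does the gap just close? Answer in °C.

T = 132 °C

α₁L₁ = 9.0068×10⁻⁶ m/K, α₂L₂ = 2.0556×10⁻⁵ m/K → total 2.95628×10⁻⁵ m/K
ΔT = g/(α₁L₁+α₂L₂) = 3.33×10⁻³ / 2.95628×10⁻⁵ = 112.64 K
T = 19.0 + 112.64 = 131.64 °C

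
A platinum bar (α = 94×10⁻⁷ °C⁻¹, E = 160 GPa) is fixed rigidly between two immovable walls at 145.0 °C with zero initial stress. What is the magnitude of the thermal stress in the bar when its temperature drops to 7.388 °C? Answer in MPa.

σ = 207 MPa

Fully constrained: the free strain ε = αΔT is blocked, so σ = Eε = EαΔT.
|ΔT| = 137.612 K
σ = 160×10⁹ × 94×10⁻⁷ × 137.612 = 2.07×10⁸ Pa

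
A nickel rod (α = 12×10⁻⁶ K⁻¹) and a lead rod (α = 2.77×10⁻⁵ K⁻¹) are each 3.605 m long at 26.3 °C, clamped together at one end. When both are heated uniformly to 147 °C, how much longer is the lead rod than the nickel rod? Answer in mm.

6.83 mm

ΔT = 120.7 K
nickel: ΔL = 12×10⁻⁶ × 3.605 m × 120.7 = 5.2215×10⁻³ m = 5.2215 mm
lead: ΔL = 2.77×10⁻⁵ × 3.605 m × 120.7 = 1.2053×10⁻² m = 12.053 mm
difference = 12.053 − 5.2215 = 6.8315 mm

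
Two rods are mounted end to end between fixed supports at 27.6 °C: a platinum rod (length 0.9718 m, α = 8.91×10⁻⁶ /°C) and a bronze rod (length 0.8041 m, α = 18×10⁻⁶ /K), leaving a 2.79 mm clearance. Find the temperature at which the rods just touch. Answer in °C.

T = 148 °C

α₁L₁ = 8.658738×10⁻⁶ m/K, α₂L₂ = 1.44738×10⁻⁵ m/K → total 2.3132538×10⁻⁵ m/K
ΔT = g/(α₁L₁+α₂L₂) = 2.79×10⁻³ / 2.3132538×10⁻⁵ = 120.61 K
T = 27.6 + 120.61 = 148.21 °C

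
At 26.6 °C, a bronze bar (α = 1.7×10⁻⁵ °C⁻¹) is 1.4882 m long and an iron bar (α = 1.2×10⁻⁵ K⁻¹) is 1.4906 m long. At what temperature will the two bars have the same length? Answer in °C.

T = 350.4 °C

Equal length when α₁L₁ΔT − α₂L₂ΔT = L₂ − L₁ = 2.40×10⁻³ m
α₁L₁ = 2.52994×10⁻⁵, α₂L₂ = 1.78872×10⁻⁵ → Δ(αL) = 7.4122×10⁻⁶ m/K
ΔT = 2.40×10⁻³ / 7.4122×10⁻⁶ = 323.791 K, so T = 26.6 + 323.791 = 350.391 °C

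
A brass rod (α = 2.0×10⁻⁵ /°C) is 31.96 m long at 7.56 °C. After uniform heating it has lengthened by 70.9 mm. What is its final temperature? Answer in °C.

T = 118 °C

ΔL = αL₀ΔT ⇒ ΔT = ΔL / (αL₀)
ΔT = 70.9×10⁻³ m / (2.0×10⁻⁵ × 31.96 m) = 110.92 K
T = 7.56 + 110.92 = 118.48 °C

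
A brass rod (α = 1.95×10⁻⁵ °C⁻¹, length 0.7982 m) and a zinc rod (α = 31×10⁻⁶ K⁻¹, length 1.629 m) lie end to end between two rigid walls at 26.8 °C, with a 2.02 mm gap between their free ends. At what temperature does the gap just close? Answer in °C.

α₁L₁ = 1.55649×10⁻⁵ m/K, α₂L₂ = 5.0499×10⁻⁵ m/K → total 6.60639×10⁻⁵ m/K
ΔT = g/(α₁L₁+α₂L₂) = 2.02×10⁻³ / 6.60639×10⁻⁵ = 30.576 K
T = 26.8 + 30.576 = 57.376 °C

T = 57.4 °C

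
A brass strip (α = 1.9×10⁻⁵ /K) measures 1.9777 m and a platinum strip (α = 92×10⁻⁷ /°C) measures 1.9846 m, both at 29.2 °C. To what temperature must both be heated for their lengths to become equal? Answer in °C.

T = 386.4 °C

Equal length when α₁L₁ΔT − α₂L₂ΔT = L₂ − L₁ = 6.90×10⁻³ m
α₁L₁ = 3.75763×10⁻⁵, α₂L₂ = 1.825832×10⁻⁵ → Δ(αL) = 1.931798×10⁻⁵ m/K
ΔT = 6.90×10⁻³ / 1.931798×10⁻⁵ = 357.180 K, so T = 29.2 + 357.180 = 386.380 °C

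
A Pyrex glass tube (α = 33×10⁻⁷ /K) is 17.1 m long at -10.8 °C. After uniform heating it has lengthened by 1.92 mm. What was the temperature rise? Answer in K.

ΔT = 34.0 K

ΔL = αL₀ΔT ⇒ ΔT = ΔL / (αL₀)
ΔT = 1.92×10⁻³ m / (33×10⁻⁷ × 17.1 m) = 34.024 K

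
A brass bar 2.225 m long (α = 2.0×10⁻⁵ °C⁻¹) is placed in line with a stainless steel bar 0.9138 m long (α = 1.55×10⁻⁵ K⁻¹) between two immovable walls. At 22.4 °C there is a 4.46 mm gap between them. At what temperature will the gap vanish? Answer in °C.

α₁L₁ = 4.450×10⁻⁵ m/K, α₂L₂ = 1.41639×10⁻⁵ m/K → total 5.86639×10⁻⁵ m/K
ΔT = g/(α₁L₁+α₂L₂) = 4.46×10⁻³ / 5.86639×10⁻⁵ = 76.026 K
T = 22.4 + 76.026 = 98.426 °C

T = 98.4 °C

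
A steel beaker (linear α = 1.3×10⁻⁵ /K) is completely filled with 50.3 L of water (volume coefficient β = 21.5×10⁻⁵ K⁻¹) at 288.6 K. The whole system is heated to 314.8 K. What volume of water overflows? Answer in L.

The beaker also expands: β_container ≈ 3α = 3.9×10⁻⁵ /K
Net overflow = V₀(β_liq − 3α_cont)ΔT
β − 3α = 2.15×10⁻⁴ − 3.9×10⁻⁵ = 1.76×10⁻⁴ /K; ΔT = 26.2 K
ΔV = 50.3 × 1.76×10⁻⁴ × 26.2 = 0.232 L

0.232 L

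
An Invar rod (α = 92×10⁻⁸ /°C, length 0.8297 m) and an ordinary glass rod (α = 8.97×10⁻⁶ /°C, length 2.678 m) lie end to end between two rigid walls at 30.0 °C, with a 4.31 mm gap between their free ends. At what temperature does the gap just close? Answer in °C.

α₁L₁ = 7.63324×10⁻⁷ m/K, α₂L₂ = 2.402166×10⁻⁵ m/K → total 2.4784984×10⁻⁵ m/K
ΔT = g/(α₁L₁+α₂L₂) = 4.31×10⁻³ / 2.4784984×10⁻⁵ = 173.90 K
T = 30.0 + 173.90 = 203.90 °C

T = 204 °C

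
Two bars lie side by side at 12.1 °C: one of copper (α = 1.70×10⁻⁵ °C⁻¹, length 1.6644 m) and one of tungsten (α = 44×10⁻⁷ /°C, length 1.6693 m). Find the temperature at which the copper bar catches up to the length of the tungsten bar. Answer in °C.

L₁(1 + α₁ΔT) = L₂(1 + α₂ΔT) ⇒ ΔT = (L₂ − L₁)/(α₁L₁ − α₂L₂)
L₂ − L₁ = 1.6693 − 1.6644 = 4.90×10⁻³ m
α₁L₁ − α₂L₂ = 1.70×10⁻⁵×1.6644 − 44×10⁻⁷×1.6693 = 2.094988×10⁻⁵ m/K
ΔT = 4.90×10⁻³ / 2.094988×10⁻⁵ = 233.892 K
T = 12.1 + 233.892 = 245.992 °C

T = 246.0 °C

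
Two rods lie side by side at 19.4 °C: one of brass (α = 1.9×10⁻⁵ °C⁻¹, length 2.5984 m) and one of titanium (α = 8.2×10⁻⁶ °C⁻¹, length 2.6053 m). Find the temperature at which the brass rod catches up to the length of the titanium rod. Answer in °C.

T = 265.8 °C

Equal length when α₁L₁ΔT − α₂L₂ΔT = L₂ − L₁ = 6.90×10⁻³ m
α₁L₁ = 4.93696×10⁻⁵, α₂L₂ = 2.136346×10⁻⁵ → Δ(αL) = 2.800614×10⁻⁵ m/K
ΔT = 6.90×10⁻³ / 2.800614×10⁻⁵ = 246.375 K, so T = 19.4 + 246.375 = 265.775 °C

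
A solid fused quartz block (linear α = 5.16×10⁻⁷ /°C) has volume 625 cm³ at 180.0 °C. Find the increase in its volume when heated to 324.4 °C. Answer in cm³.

ΔV = 0.140 cm³

Isotropic solid: β ≈ 3α = 1.5×10⁻⁶ /K; ΔT = 144.4 K
ΔV = 3αV₀ΔT = 3(5.16×10⁻⁷)(625)(144.4) = 0.140 cm³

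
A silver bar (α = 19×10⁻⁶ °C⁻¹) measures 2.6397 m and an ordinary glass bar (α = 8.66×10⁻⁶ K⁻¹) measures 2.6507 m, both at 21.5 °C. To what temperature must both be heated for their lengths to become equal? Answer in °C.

T = 425.9 °C

L₁(1 + α₁ΔT) = L₂(1 + α₂ΔT) ⇒ ΔT = (L₂ − L₁)/(α₁L₁ − α₂L₂)
L₂ − L₁ = 2.6507 − 2.6397 = 1.10×10⁻² m
α₁L₁ − α₂L₂ = 19×10⁻⁶×2.6397 − 8.66×10⁻⁶×2.6507 = 2.7199238×10⁻⁵ m/K
ΔT = 1.10×10⁻² / 2.7199238×10⁻⁵ = 404.423 K
T = 21.5 + 404.423 = 425.923 °C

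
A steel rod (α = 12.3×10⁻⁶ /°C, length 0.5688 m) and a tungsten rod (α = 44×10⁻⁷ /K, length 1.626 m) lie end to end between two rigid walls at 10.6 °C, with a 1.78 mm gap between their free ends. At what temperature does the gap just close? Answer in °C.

α₁L₁ = 6.99624×10⁻⁶ m/K, α₂L₂ = 7.1544×10⁻⁶ m/K → total 1.415064×10⁻⁵ m/K
ΔT = g/(α₁L₁+α₂L₂) = 1.78×10⁻³ / 1.415064×10⁻⁵ = 125.79 K
T = 10.6 + 125.79 = 136.39 °C

T = 136 °C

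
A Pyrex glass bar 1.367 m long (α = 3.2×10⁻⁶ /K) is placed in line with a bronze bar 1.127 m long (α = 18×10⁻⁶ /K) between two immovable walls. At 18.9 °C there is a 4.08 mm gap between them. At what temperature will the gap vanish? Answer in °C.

Gap closes when ΔL₁ + ΔL₂ = 4.08 mm = 4.08×10⁻³ m
(α₁L₁ + α₂L₂)ΔT = g
α₁L₁ + α₂L₂ = 3.2×10⁻⁶×1.367 + 18×10⁻⁶×1.127 = 2.46604×10⁻⁵ m/K
ΔT = 4.08×10⁻³ / 2.46604×10⁻⁵ = 165.45 K
T = 18.9 + 165.45 = 184.35 °C

T = 184 °C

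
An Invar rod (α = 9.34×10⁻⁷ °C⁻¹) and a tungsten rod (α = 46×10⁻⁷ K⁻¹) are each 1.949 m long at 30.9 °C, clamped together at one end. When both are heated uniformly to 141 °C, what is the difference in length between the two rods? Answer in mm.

ΔT = 110.1 K
Invar: ΔL = 9.34×10⁻⁷ × 1.949 m × 110.1 = 2.0042×10⁻⁴ m = 0.20042 mm
tungsten: ΔL = 46×10⁻⁷ × 1.949 m × 110.1 = 9.8709×10⁻⁴ m = 0.98709 mm
difference = 0.98709 − 0.20042 = 0.78667 mm

0.787 mm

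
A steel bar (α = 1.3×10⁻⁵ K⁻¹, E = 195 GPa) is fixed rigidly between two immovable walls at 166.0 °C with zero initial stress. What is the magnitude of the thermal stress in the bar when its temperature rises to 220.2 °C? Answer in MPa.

Fully constrained: the free strain ε = αΔT is blocked, so σ = Eε = EαΔT.
|ΔT| = 54.2 K
σ = 195×10⁹ × 1.3×10⁻⁵ × 54.2 = 1.37×10⁸ Pa

σ = 137 MPa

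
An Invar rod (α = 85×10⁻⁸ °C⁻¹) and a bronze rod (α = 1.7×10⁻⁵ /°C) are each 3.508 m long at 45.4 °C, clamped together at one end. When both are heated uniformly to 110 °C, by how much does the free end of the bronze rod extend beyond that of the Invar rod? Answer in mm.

3.66 mm

ΔT = 64.6 K
Invar: ΔL = 85×10⁻⁸ × 3.508 m × 64.6 = 1.9262×10⁻⁴ m = 0.19262 mm
bronze: ΔL = 1.7×10⁻⁵ × 3.508 m × 64.6 = 3.8525×10⁻³ m = 3.8525 mm
difference = 3.8525 − 0.19262 = 3.65988 mm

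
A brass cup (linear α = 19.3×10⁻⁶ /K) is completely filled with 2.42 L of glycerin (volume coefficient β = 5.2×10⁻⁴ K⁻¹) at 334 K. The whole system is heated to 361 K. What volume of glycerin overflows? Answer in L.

The cup also expands: β_container ≈ 3α = 5.79×10⁻⁵ /K
Net overflow = V₀(β_liq − 3α_cont)ΔT
β − 3α = 5.20×10⁻⁴ − 5.79×10⁻⁵ = 4.621×10⁻⁴ /K; ΔT = 27 K
ΔV = 2.42 × 4.621×10⁻⁴ × 27 = 0.0302 L

0.0302 L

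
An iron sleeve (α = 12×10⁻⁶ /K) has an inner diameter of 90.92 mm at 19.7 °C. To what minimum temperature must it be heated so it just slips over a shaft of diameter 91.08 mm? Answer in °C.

Required Δd = 91.08 − 90.92 = 0.16 mm
Δd = αd₀ΔT ⇒ ΔT = Δd/(αd₀) = 0.16 / (12×10⁻⁶ × 90.92) = 146.65 K
T_min = 19.7 + 146.65 = 166.35 °C

T = 166 °C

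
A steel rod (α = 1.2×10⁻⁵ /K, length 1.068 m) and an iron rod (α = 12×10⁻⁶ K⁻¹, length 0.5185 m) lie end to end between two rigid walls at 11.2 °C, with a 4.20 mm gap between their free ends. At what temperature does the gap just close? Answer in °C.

α₁L₁ = 1.2816×10⁻⁵ m/K, α₂L₂ = 6.222×10⁻⁶ m/K → total 1.9038×10⁻⁵ m/K
ΔT = g/(α₁L₁+α₂L₂) = 4.20×10⁻³ / 1.9038×10⁻⁵ = 220.61 K
T = 11.2 + 220.61 = 231.81 °C

T = 232 °C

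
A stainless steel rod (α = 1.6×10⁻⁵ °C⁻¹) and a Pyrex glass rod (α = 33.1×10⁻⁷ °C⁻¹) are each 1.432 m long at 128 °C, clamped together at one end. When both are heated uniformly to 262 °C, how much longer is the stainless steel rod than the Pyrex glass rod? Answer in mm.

2.44 mm

ΔT = 134 K
stainless steel: ΔL = 1.6×10⁻⁵ × 1.432 m × 134 = 3.0702×10⁻³ m = 3.0702 mm
Pyrex glass: ΔL = 33.1×10⁻⁷ × 1.432 m × 134 = 6.3515×10⁻⁴ m = 0.63515 mm
difference = 3.0702 − 0.63515 = 2.43505 mm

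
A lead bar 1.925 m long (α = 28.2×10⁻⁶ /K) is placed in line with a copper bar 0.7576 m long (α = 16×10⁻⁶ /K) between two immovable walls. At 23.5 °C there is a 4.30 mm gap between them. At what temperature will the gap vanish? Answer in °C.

T = 88.3 °C

Gap closes when ΔL₁ + ΔL₂ = 4.30 mm = 4.30×10⁻³ m
(α₁L₁ + α₂L₂)ΔT = g
α₁L₁ + α₂L₂ = 28.2×10⁻⁶×1.925 + 16×10⁻⁶×0.7576 = 6.64066×10⁻⁵ m/K
ΔT = 4.30×10⁻³ / 6.64066×10⁻⁵ = 64.753 K
T = 23.5 + 64.753 = 88.253 °C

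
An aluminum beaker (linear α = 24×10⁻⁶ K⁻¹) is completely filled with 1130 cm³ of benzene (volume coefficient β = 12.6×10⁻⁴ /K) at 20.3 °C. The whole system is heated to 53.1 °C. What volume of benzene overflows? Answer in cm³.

44.0 cm³

The beaker also expands: β_container ≈ 3α = 7.2×10⁻⁵ /K
Net overflow = V₀(β_liq − 3α_cont)ΔT
β − 3α = 1.26×10⁻³ − 7.2×10⁻⁵ = 1.188×10⁻³ /K; ΔT = 32.8 K
ΔV = 1130 × 1.188×10⁻³ × 32.8 = 44.0 cm³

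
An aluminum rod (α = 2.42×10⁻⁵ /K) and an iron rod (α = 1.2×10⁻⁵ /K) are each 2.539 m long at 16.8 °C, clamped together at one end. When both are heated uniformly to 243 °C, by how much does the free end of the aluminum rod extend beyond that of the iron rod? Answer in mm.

7.01 mm

ΔT = 226.2 K
aluminum: ΔL = 2.42×10⁻⁵ × 2.539 m × 226.2 = 1.3899×10⁻² m = 13.899 mm
iron: ΔL = 1.2×10⁻⁵ × 2.539 m × 226.2 = 6.8919×10⁻³ m = 6.8919 mm
difference = 13.899 − 6.8919 = 7.0071 mm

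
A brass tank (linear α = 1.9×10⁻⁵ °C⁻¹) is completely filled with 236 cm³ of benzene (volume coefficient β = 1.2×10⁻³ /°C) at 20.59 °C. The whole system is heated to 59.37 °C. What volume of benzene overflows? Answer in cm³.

10.5 cm³

The tank also expands: β_container ≈ 3α = 5.7×10⁻⁵ /K
Net overflow = V₀(β_liq − 3α_cont)ΔT
β − 3α = 1.20×10⁻³ − 5.7×10⁻⁵ = 1.143×10⁻³ /K; ΔT = 38.78 K
ΔV = 236 × 1.143×10⁻³ × 38.78 = 10.5 cm³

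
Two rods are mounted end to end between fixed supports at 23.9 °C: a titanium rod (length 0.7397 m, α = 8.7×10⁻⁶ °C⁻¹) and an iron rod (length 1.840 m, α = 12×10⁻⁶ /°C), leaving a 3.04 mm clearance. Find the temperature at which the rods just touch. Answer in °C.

Gap closes when ΔL₁ + ΔL₂ = 3.04 mm = 3.04×10⁻³ m
(α₁L₁ + α₂L₂)ΔT = g
α₁L₁ + α₂L₂ = 8.7×10⁻⁶×0.7397 + 12×10⁻⁶×1.840 = 2.851539×10⁻⁵ m/K
ΔT = 3.04×10⁻³ / 2.851539×10⁻⁵ = 106.61 K
T = 23.9 + 106.61 = 130.51 °C

T = 131 °C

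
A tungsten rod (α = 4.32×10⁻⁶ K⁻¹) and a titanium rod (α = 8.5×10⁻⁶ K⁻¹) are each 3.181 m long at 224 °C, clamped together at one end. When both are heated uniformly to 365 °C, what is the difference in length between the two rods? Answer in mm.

1.87 mm

ΔT = 141 K
tungsten: ΔL = 4.32×10⁻⁶ × 3.181 m × 141 = 1.9376×10⁻³ m = 1.9376 mm
titanium: ΔL = 8.5×10⁻⁶ × 3.181 m × 141 = 3.8124×10⁻³ m = 3.8124 mm
difference = 3.8124 − 1.9376 = 1.8748 mm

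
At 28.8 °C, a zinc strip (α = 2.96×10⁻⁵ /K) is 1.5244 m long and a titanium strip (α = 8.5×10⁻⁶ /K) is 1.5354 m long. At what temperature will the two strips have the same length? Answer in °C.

T = 371.8 °C

Equal length when α₁L₁ΔT − α₂L₂ΔT = L₂ − L₁ = 1.10×10⁻² m
α₁L₁ = 4.512224×10⁻⁵, α₂L₂ = 1.30509×10⁻⁵ → Δ(αL) = 3.207134×10⁻⁵ m/K
ΔT = 1.10×10⁻² / 3.207134×10⁻⁵ = 342.985 K, so T = 28.8 + 342.985 = 371.785 °C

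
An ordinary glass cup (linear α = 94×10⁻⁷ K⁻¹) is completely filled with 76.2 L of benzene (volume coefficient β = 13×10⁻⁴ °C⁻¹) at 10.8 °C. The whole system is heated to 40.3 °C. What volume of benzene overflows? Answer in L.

2.86 L

The cup also expands: β_container ≈ 3α = 2.82×10⁻⁵ /K
Net overflow = V₀(β_liq − 3α_cont)ΔT
β − 3α = 1.30×10⁻³ − 2.82×10⁻⁵ = 1.2718×10⁻³ /K; ΔT = 29.5 K
ΔV = 76.2 × 1.2718×10⁻³ × 29.5 = 2.86 L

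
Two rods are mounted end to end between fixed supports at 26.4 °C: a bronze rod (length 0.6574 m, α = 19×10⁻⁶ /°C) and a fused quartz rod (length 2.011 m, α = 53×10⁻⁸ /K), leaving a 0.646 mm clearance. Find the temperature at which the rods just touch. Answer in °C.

T = 74.1 °C

α₁L₁ = 1.24906×10⁻⁵ m/K, α₂L₂ = 1.06583×10⁻⁶ m/K → total 1.355643×10⁻⁵ m/K
ΔT = g/(α₁L₁+α₂L₂) = 6.46×10⁻⁴ / 1.355643×10⁻⁵ = 47.653 K
T = 26.4 + 47.653 = 74.053 °C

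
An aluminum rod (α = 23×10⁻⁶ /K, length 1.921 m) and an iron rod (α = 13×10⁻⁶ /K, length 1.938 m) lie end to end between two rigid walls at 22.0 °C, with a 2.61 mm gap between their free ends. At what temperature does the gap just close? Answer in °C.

T = 59.6 °C

α₁L₁ = 4.4183×10⁻⁵ m/K, α₂L₂ = 2.5194×10⁻⁵ m/K → total 6.9377×10⁻⁵ m/K
ΔT = g/(α₁L₁+α₂L₂) = 2.61×10⁻³ / 6.9377×10⁻⁵ = 37.621 K
T = 22.0 + 37.621 = 59.621 °C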